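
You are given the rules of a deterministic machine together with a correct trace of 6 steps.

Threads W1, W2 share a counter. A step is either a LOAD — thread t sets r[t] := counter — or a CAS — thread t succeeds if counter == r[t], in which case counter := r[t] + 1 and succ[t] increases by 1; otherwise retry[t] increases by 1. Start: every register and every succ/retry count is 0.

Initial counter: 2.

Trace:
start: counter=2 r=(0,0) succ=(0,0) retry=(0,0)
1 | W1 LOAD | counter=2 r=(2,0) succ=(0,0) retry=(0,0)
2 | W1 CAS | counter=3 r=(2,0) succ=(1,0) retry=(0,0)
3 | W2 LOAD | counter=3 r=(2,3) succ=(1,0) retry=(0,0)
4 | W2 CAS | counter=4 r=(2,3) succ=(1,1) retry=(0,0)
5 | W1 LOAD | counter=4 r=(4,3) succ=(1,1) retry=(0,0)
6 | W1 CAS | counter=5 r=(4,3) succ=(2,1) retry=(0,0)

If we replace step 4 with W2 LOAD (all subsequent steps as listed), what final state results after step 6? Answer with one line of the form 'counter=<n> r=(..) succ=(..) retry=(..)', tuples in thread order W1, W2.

(re-executing from step 4 with the substitution; state before step 4: counter=3 r=(2,3) succ=(1,0) retry=(0,0))
4 | W2 LOAD | counter=3 r=(2,3) succ=(1,0) retry=(0,0)
5 | W1 LOAD | counter=3 r=(3,3) succ=(1,0) retry=(0,0)
6 | W1 CAS | counter=4 r=(3,3) succ=(2,0) retry=(0,0)

counter=4 r=(3,3) succ=(2,0) retry=(0,0)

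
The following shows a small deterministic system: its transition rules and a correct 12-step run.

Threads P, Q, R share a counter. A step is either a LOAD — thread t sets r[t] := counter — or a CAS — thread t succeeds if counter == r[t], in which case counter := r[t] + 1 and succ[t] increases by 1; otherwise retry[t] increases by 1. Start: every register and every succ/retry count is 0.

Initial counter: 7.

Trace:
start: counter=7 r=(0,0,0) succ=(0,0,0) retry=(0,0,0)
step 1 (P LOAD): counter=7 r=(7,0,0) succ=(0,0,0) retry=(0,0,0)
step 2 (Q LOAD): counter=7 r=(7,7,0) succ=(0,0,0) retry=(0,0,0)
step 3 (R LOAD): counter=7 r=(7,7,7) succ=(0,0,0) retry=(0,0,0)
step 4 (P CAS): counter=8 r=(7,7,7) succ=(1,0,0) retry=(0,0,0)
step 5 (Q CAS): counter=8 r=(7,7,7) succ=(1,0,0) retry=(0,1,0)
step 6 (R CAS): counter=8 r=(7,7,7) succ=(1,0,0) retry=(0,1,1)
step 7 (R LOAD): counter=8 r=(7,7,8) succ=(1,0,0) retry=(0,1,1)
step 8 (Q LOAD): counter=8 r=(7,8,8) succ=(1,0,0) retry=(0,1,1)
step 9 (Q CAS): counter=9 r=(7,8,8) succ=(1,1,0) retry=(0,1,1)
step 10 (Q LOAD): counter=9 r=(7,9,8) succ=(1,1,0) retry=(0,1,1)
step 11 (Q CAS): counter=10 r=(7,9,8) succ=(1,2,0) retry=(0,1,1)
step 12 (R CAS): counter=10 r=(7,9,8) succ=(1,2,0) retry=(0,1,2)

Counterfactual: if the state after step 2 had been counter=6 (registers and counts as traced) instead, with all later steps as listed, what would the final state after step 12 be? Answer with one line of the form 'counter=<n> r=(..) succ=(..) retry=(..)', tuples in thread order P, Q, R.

counter=9 r=(7,8,7) succ=(0,2,1) retry=(1,1,1)

state after step 2 := counter=6 r=(7,7,0) succ=(0,0,0) retry=(0,0,0)
step 3 (R LOAD): counter=6 r=(7,7,6) succ=(0,0,0) retry=(0,0,0)
step 4 (P CAS): counter=6 r=(7,7,6) succ=(0,0,0) retry=(1,0,0)
step 5 (Q CAS): counter=6 r=(7,7,6) succ=(0,0,0) retry=(1,1,0)
step 6 (R CAS): counter=7 r=(7,7,6) succ=(0,0,1) retry=(1,1,0)
step 7 (R LOAD): counter=7 r=(7,7,7) succ=(0,0,1) retry=(1,1,0)
step 8 (Q LOAD): counter=7 r=(7,7,7) succ=(0,0,1) retry=(1,1,0)
step 9 (Q CAS): counter=8 r=(7,7,7) succ=(0,1,1) retry=(1,1,0)
step 10 (Q LOAD): counter=8 r=(7,8,7) succ=(0,1,1) retry=(1,1,0)
step 11 (Q CAS): counter=9 r=(7,8,7) succ=(0,2,1) retry=(1,1,0)
step 12 (R CAS): counter=9 r=(7,8,7) succ=(0,2,1) retry=(1,1,1)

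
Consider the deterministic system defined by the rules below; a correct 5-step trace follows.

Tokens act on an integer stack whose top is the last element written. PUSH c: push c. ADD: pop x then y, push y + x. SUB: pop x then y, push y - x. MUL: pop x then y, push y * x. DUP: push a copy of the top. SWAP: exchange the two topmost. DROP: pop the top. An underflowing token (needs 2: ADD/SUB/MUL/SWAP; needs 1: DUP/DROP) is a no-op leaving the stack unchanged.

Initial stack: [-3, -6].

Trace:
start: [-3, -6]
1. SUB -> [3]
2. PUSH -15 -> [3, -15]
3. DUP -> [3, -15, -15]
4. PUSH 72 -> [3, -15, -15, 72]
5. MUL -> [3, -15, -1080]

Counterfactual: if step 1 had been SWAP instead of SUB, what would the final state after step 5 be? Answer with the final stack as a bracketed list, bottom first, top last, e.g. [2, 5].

[-6, -3, -15, -1080]

(re-executing from step 1 with the substitution; state before step 1: [-3, -6])
1. SWAP -> [-6, -3]
2. PUSH -15 -> [-6, -3, -15]
3. DUP -> [-6, -3, -15, -15]
4. PUSH 72 -> [-6, -3, -15, -15, 72]
5. MUL -> [-6, -3, -15, -1080]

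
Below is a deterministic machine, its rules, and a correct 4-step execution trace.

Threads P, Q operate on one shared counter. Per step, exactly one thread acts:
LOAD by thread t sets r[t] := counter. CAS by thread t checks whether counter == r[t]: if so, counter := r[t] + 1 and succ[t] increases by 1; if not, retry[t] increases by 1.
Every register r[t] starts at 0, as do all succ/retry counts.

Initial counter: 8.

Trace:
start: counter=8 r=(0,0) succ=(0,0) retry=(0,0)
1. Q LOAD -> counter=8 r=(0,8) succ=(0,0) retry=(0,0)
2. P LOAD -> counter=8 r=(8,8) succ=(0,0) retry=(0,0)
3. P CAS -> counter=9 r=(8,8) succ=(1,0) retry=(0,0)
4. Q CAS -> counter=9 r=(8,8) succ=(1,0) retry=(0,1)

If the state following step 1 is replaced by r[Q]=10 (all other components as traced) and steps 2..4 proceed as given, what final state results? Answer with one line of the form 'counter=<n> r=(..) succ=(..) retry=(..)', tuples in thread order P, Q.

counter=9 r=(8,10) succ=(1,0) retry=(0,1)

state after step 1 := counter=8 r=(0,10) succ=(0,0) retry=(0,0)
2. P LOAD -> counter=8 r=(8,10) succ=(0,0) retry=(0,0)
3. P CAS -> counter=9 r=(8,10) succ=(1,0) retry=(0,0)
4. Q CAS -> counter=9 r=(8,10) succ=(1,0) retry=(0,1)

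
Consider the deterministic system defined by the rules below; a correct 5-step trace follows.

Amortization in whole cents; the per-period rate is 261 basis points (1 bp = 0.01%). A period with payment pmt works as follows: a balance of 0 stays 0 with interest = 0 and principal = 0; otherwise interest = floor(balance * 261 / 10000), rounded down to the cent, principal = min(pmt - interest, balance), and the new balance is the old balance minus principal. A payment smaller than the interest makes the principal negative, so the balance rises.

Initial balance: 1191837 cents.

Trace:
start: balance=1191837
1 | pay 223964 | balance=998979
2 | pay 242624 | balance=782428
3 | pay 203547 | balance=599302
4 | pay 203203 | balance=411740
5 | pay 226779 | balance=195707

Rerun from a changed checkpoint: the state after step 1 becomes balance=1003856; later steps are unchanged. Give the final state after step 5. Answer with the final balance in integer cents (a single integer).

state after step 1 := balance=1003856
2 | pay 242624 | balance=787432
3 | pay 203547 | balance=604436
4 | pay 203203 | balance=417008
5 | pay 226779 | balance=201112

201112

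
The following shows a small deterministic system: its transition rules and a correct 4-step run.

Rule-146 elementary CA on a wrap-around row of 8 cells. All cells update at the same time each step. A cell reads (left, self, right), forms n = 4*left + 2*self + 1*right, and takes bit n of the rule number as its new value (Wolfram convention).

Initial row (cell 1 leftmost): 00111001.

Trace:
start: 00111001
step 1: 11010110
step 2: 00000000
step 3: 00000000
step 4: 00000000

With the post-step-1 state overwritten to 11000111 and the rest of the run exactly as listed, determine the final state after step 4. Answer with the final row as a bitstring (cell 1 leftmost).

state after step 1 := 11000111
step 2: 10101011
step 3: 00000001
step 4: 10000010

10000010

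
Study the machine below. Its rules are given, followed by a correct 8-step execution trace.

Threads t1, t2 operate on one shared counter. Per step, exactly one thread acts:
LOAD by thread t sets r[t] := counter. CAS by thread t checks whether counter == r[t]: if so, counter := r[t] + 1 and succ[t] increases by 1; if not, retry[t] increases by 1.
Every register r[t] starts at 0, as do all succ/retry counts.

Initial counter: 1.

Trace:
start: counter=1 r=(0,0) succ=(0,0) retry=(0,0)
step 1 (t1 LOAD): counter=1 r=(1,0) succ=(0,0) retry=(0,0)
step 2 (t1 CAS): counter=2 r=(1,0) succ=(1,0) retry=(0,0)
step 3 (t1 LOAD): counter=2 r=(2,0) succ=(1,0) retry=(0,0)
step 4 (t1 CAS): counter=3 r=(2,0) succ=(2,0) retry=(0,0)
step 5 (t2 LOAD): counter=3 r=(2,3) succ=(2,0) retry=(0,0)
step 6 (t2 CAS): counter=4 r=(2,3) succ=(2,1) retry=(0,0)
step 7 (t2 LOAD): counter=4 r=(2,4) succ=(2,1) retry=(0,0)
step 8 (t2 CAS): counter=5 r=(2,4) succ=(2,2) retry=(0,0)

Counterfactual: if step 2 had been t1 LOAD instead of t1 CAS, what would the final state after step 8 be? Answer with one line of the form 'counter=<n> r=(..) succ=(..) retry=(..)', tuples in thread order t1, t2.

(re-executing from step 2 with the substitution; state before step 2: counter=1 r=(1,0) succ=(0,0) retry=(0,0))
step 2 (t1 LOAD): counter=1 r=(1,0) succ=(0,0) retry=(0,0)
step 3 (t1 LOAD): counter=1 r=(1,0) succ=(0,0) retry=(0,0)
step 4 (t1 CAS): counter=2 r=(1,0) succ=(1,0) retry=(0,0)
step 5 (t2 LOAD): counter=2 r=(1,2) succ=(1,0) retry=(0,0)
step 6 (t2 CAS): counter=3 r=(1,2) succ=(1,1) retry=(0,0)
step 7 (t2 LOAD): counter=3 r=(1,3) succ=(1,1) retry=(0,0)
step 8 (t2 CAS): counter=4 r=(1,3) succ=(1,2) retry=(0,0)

counter=4 r=(1,3) succ=(1,2) retry=(0,0)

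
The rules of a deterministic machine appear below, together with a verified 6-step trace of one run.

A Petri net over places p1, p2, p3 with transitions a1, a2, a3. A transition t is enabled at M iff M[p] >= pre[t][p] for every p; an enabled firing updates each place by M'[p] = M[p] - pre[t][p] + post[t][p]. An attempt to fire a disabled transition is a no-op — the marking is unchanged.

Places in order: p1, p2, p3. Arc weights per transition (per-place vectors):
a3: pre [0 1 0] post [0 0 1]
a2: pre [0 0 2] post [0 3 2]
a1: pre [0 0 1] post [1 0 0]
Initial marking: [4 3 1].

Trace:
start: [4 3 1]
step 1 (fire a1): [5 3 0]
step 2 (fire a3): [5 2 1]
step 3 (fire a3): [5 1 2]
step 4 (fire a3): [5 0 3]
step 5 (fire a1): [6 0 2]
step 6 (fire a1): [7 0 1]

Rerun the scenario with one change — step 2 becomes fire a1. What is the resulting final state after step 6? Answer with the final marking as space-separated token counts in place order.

(re-executing from step 2 with the substitution; state before step 2: [5 3 0])
step 2 (fire a1): [5 3 0]
step 3 (fire a3): [5 2 1]
step 4 (fire a3): [5 1 2]
step 5 (fire a1): [6 1 1]
step 6 (fire a1): [7 1 0]

7 1 0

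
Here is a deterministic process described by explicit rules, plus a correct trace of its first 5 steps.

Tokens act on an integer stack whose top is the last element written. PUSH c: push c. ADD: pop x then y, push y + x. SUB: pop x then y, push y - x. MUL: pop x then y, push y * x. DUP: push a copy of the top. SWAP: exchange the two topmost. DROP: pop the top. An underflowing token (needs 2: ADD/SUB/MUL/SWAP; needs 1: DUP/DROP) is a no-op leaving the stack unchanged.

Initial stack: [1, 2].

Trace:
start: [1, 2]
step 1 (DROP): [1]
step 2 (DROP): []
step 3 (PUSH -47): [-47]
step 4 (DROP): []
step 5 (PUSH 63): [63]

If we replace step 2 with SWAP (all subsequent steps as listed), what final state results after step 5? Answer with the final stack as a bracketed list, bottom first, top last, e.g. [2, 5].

[1, 63]

(re-executing from step 2 with the substitution; state before step 2: [1])
step 2 (SWAP): [1]
step 3 (PUSH -47): [1, -47]
step 4 (DROP): [1]
step 5 (PUSH 63): [1, 63]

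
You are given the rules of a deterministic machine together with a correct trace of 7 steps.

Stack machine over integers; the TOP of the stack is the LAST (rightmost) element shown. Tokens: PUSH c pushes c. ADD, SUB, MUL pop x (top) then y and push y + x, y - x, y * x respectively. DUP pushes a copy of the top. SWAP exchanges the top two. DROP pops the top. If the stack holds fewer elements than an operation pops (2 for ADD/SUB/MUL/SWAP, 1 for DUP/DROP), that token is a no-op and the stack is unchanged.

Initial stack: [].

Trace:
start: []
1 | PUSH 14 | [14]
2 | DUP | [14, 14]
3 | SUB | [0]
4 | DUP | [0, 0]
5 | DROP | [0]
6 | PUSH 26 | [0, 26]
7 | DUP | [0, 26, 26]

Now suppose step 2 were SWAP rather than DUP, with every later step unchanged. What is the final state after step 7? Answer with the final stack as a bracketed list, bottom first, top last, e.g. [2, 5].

(re-executing from step 2 with the substitution; state before step 2: [14])
2 | SWAP | [14]
3 | SUB | [14]
4 | DUP | [14, 14]
5 | DROP | [14]
6 | PUSH 26 | [14, 26]
7 | DUP | [14, 26, 26]

[14, 26, 26]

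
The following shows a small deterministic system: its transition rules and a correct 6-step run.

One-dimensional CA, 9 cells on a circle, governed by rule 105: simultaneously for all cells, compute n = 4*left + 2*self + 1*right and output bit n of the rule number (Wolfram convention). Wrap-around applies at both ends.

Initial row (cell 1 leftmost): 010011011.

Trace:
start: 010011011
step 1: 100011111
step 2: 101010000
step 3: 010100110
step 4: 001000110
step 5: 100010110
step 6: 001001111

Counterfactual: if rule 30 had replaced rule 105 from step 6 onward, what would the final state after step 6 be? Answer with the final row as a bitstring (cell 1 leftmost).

110110100

(re-executing step 6 under rule 30; state before step 6: 100010110)
step 6: 110110100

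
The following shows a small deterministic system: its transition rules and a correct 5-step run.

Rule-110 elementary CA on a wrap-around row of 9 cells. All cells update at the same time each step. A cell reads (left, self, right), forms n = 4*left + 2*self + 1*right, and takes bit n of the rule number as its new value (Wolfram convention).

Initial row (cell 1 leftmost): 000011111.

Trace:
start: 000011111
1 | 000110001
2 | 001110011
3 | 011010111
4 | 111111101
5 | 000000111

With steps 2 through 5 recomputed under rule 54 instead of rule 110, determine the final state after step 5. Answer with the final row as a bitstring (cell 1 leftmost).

(re-executing steps 2..5 under rule 54; state before step 2: 000110001)
2 | 101001011
3 | 011111100
4 | 100000010
5 | 110000111

110000111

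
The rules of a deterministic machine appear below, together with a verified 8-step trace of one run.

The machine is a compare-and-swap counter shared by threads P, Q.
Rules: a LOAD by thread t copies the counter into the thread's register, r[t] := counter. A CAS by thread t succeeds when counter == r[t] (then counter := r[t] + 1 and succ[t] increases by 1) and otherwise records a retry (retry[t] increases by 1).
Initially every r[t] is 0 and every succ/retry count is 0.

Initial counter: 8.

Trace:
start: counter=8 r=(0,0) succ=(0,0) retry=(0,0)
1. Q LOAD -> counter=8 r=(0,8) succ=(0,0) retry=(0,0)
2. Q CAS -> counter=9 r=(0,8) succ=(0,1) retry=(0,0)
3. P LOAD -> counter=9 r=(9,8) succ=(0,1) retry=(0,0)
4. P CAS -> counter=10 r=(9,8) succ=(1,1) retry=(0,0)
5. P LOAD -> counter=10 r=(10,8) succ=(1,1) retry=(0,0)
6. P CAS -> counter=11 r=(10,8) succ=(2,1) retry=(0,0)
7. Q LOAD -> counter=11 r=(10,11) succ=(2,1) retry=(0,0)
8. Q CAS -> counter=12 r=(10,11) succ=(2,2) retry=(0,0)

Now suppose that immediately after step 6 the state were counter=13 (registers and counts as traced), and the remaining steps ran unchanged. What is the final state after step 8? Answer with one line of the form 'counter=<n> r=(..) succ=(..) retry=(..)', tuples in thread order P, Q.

counter=14 r=(10,13) succ=(2,2) retry=(0,0)

state after step 6 := counter=13 r=(10,8) succ=(2,1) retry=(0,0)
7. Q LOAD -> counter=13 r=(10,13) succ=(2,1) retry=(0,0)
8. Q CAS -> counter=14 r=(10,13) succ=(2,2) retry=(0,0)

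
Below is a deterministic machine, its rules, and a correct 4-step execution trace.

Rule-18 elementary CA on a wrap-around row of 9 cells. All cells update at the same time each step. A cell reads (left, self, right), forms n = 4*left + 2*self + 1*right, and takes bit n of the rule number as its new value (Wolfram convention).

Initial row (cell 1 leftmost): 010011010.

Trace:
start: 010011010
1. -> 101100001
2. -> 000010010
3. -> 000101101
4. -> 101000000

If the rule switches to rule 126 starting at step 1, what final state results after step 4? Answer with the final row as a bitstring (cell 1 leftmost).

000000000

(re-executing steps 1..4 under rule 126; state before step 1: 010011010)
1. -> 111111111
2. -> 000000000
3. -> 000000000
4. -> 000000000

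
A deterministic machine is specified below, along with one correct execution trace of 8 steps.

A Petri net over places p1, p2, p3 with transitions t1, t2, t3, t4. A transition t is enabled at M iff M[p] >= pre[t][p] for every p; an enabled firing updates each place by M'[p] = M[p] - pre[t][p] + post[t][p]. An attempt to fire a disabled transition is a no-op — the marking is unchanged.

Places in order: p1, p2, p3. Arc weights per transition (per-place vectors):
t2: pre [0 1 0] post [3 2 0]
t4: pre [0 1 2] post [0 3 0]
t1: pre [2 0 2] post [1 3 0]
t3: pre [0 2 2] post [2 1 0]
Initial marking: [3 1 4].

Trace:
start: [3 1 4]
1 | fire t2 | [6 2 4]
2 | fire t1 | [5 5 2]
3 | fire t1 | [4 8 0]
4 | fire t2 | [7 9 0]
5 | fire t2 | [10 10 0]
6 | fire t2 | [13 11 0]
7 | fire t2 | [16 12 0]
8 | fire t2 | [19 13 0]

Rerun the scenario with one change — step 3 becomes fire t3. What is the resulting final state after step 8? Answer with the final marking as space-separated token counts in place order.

(re-executing from step 3 with the substitution; state before step 3: [5 5 2])
3 | fire t3 | [7 4 0]
4 | fire t2 | [10 5 0]
5 | fire t2 | [13 6 0]
6 | fire t2 | [16 7 0]
7 | fire t2 | [19 8 0]
8 | fire t2 | [22 9 0]

22 9 0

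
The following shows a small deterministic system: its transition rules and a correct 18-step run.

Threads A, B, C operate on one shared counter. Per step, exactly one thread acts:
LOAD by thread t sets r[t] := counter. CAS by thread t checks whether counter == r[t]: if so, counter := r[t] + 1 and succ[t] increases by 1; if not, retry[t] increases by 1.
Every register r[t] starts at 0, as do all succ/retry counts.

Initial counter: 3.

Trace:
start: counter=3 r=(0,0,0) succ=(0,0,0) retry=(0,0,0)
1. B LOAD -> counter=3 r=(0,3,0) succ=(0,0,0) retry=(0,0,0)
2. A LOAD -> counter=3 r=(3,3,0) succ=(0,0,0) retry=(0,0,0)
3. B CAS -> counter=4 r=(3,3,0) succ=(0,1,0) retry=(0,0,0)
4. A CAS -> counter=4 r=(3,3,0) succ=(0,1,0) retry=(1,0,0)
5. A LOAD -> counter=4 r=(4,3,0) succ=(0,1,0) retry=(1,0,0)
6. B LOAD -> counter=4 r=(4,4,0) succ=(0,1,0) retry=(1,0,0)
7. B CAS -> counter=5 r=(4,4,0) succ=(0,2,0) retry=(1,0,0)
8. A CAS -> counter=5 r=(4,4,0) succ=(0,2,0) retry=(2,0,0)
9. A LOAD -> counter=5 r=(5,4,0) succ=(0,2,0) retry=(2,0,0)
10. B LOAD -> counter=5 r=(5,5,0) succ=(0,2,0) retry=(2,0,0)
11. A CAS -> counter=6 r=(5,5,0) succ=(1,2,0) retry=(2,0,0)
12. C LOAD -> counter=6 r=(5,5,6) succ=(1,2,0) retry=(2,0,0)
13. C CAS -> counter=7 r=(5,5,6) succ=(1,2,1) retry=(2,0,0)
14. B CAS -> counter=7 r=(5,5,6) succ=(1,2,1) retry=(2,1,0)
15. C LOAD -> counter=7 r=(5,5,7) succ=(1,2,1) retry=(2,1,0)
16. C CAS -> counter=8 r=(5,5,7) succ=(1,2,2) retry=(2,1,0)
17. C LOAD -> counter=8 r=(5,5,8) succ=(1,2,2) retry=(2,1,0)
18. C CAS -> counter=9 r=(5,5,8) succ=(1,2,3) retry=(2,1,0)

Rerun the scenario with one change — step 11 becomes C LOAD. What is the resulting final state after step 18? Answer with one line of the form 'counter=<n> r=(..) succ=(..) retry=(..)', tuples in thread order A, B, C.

counter=8 r=(5,5,7) succ=(0,2,3) retry=(2,1,0)

(re-executing from step 11 with the substitution; state before step 11: counter=5 r=(5,5,0) succ=(0,2,0) retry=(2,0,0))
11. C LOAD -> counter=5 r=(5,5,5) succ=(0,2,0) retry=(2,0,0)
12. C LOAD -> counter=5 r=(5,5,5) succ=(0,2,0) retry=(2,0,0)
13. C CAS -> counter=6 r=(5,5,5) succ=(0,2,1) retry=(2,0,0)
14. B CAS -> counter=6 r=(5,5,5) succ=(0,2,1) retry=(2,1,0)
15. C LOAD -> counter=6 r=(5,5,6) succ=(0,2,1) retry=(2,1,0)
16. C CAS -> counter=7 r=(5,5,6) succ=(0,2,2) retry=(2,1,0)
17. C LOAD -> counter=7 r=(5,5,7) succ=(0,2,2) retry=(2,1,0)
18. C CAS -> counter=8 r=(5,5,7) succ=(0,2,3) retry=(2,1,0)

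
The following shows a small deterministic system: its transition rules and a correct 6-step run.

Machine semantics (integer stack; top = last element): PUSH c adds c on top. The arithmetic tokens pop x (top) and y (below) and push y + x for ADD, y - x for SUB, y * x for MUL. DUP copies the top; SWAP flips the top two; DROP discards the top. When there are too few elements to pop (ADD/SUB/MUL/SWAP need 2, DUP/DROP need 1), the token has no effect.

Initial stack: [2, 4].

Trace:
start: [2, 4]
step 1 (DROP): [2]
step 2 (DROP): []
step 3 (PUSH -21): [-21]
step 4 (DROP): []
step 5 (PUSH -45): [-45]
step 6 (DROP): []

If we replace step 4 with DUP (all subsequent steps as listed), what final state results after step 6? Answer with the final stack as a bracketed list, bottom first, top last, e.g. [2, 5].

(re-executing from step 4 with the substitution; state before step 4: [-21])
step 4 (DUP): [-21, -21]
step 5 (PUSH -45): [-21, -21, -45]
step 6 (DROP): [-21, -21]

[-21, -21]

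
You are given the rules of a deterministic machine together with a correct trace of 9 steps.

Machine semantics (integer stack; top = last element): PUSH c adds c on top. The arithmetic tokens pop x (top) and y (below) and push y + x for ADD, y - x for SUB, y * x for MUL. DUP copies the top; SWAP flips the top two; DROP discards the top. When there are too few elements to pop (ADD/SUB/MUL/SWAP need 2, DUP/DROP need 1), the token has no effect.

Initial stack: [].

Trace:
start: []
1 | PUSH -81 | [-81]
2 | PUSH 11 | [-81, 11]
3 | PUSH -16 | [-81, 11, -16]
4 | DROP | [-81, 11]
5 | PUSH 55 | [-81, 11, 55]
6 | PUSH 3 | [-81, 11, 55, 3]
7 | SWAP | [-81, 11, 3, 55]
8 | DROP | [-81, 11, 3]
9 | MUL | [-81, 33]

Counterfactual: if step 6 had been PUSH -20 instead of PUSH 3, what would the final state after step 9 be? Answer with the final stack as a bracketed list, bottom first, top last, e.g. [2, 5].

(re-executing from step 6 with the substitution; state before step 6: [-81, 11, 55])
6 | PUSH -20 | [-81, 11, 55, -20]
7 | SWAP | [-81, 11, -20, 55]
8 | DROP | [-81, 11, -20]
9 | MUL | [-81, -220]

[-81, -220]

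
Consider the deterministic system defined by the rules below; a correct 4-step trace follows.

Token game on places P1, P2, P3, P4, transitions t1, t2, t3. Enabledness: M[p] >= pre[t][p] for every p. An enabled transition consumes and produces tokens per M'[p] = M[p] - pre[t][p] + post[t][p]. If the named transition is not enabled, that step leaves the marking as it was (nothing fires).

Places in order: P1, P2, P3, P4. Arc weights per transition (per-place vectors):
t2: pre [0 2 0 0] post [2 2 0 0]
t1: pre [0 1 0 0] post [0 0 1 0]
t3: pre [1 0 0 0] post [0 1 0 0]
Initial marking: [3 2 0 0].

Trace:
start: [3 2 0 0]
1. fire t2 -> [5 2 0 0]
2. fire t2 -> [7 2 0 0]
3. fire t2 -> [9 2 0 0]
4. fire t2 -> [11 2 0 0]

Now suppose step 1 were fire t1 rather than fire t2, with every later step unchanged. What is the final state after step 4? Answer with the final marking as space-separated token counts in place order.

3 1 1 0

(re-executing from step 1 with the substitution; state before step 1: [3 2 0 0])
1. fire t1 -> [3 1 1 0]
2. fire t2 -> [3 1 1 0]
3. fire t2 -> [3 1 1 0]
4. fire t2 -> [3 1 1 0]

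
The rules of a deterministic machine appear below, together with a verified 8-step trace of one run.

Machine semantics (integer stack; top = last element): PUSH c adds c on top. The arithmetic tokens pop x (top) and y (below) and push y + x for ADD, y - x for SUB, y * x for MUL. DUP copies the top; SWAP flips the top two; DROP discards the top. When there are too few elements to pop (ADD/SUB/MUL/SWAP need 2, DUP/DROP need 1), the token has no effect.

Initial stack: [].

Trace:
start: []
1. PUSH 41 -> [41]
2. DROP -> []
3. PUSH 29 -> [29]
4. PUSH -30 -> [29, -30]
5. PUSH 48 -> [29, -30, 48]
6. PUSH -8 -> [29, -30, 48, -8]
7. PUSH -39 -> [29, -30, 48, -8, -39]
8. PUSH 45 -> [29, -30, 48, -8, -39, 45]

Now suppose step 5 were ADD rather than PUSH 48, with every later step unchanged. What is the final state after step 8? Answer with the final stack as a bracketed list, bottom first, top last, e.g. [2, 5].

[-1, -8, -39, 45]

(re-executing from step 5 with the substitution; state before step 5: [29, -30])
5. ADD -> [-1]
6. PUSH -8 -> [-1, -8]
7. PUSH -39 -> [-1, -8, -39]
8. PUSH 45 -> [-1, -8, -39, 45]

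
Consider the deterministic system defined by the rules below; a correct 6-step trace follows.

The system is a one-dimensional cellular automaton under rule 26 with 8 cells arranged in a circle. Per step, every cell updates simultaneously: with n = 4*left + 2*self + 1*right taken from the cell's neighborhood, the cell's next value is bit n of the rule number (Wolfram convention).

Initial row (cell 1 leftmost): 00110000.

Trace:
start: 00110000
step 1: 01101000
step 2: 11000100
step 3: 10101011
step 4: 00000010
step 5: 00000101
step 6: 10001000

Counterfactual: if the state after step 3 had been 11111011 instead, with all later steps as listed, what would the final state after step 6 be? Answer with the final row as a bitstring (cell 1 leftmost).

10001000

state after step 3 := 11111011
step 4: 00000010
step 5: 00000101
step 6: 10001000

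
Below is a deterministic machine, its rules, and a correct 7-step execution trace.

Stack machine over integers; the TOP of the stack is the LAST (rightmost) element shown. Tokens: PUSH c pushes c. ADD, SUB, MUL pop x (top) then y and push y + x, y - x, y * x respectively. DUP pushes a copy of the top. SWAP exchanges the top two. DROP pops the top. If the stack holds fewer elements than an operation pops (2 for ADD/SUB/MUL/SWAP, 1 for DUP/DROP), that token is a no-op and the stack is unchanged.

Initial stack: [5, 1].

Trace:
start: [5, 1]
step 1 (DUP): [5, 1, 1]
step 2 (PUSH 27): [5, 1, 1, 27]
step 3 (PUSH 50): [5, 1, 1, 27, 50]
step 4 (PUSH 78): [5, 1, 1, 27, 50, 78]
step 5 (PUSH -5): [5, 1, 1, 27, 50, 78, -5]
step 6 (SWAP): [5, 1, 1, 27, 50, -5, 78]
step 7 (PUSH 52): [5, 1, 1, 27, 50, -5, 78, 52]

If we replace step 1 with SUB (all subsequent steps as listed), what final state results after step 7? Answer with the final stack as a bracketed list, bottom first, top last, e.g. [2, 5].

(re-executing from step 1 with the substitution; state before step 1: [5, 1])
step 1 (SUB): [4]
step 2 (PUSH 27): [4, 27]
step 3 (PUSH 50): [4, 27, 50]
step 4 (PUSH 78): [4, 27, 50, 78]
step 5 (PUSH -5): [4, 27, 50, 78, -5]
step 6 (SWAP): [4, 27, 50, -5, 78]
step 7 (PUSH 52): [4, 27, 50, -5, 78, 52]

[4, 27, 50, -5, 78, 52]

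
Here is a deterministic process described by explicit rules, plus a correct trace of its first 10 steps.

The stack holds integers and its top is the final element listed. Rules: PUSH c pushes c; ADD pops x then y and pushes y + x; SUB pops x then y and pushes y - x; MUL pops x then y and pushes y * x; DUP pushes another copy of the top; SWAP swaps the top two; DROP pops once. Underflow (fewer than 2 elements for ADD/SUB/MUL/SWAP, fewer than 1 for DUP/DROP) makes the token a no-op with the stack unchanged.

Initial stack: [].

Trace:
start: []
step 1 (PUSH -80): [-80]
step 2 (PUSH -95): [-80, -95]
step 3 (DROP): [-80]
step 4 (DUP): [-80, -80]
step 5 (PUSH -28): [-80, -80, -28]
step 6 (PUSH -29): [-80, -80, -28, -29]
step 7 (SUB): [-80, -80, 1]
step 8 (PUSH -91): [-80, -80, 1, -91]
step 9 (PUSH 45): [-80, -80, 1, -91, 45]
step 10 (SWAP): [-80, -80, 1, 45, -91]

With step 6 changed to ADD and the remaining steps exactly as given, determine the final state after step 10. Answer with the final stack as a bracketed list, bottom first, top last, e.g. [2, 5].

[28, 45, -91]

(re-executing from step 6 with the substitution; state before step 6: [-80, -80, -28])
step 6 (ADD): [-80, -108]
step 7 (SUB): [28]
step 8 (PUSH -91): [28, -91]
step 9 (PUSH 45): [28, -91, 45]
step 10 (SWAP): [28, 45, -91]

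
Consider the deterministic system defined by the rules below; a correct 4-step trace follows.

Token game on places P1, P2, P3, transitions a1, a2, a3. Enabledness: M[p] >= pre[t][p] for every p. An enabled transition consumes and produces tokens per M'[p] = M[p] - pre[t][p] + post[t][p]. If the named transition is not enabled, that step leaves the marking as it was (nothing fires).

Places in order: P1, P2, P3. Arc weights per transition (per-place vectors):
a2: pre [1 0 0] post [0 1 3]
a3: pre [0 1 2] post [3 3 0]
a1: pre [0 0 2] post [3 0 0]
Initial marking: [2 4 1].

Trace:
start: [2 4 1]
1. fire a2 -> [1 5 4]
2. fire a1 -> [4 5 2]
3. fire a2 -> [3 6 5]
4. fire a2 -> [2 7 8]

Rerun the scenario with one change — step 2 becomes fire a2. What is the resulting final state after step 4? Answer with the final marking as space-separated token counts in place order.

0 6 7

(re-executing from step 2 with the substitution; state before step 2: [1 5 4])
2. fire a2 -> [0 6 7]
3. fire a2 -> [0 6 7]
4. fire a2 -> [0 6 7]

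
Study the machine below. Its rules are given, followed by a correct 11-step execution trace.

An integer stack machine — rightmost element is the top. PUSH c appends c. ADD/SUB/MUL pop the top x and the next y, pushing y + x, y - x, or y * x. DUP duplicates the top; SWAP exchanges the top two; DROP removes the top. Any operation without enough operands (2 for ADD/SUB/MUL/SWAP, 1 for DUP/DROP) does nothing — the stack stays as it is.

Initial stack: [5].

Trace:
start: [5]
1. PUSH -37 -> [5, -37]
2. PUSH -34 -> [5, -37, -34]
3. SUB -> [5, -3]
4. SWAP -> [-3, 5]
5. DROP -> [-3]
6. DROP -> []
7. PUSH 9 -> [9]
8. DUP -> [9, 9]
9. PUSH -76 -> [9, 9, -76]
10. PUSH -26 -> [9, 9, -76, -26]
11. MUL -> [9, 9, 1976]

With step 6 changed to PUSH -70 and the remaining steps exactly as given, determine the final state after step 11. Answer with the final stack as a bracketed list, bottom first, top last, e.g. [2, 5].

[-3, -70, 9, 9, 1976]

(re-executing from step 6 with the substitution; state before step 6: [-3])
6. PUSH -70 -> [-3, -70]
7. PUSH 9 -> [-3, -70, 9]
8. DUP -> [-3, -70, 9, 9]
9. PUSH -76 -> [-3, -70, 9, 9, -76]
10. PUSH -26 -> [-3, -70, 9, 9, -76, -26]
11. MUL -> [-3, -70, 9, 9, 1976]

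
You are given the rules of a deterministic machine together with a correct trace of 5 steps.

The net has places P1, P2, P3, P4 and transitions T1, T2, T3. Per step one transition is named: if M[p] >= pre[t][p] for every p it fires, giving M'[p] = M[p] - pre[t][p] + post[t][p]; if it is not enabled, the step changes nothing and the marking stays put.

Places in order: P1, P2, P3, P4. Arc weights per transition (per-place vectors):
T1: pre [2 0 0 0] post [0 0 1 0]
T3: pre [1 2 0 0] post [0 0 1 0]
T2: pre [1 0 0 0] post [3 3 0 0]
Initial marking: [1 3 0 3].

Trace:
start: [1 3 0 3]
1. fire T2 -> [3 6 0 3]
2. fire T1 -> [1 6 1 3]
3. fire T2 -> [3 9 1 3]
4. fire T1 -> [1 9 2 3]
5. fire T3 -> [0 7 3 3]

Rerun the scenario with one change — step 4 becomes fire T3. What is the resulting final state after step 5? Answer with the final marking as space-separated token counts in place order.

1 5 3 3

(re-executing from step 4 with the substitution; state before step 4: [3 9 1 3])
4. fire T3 -> [2 7 2 3]
5. fire T3 -> [1 5 3 3]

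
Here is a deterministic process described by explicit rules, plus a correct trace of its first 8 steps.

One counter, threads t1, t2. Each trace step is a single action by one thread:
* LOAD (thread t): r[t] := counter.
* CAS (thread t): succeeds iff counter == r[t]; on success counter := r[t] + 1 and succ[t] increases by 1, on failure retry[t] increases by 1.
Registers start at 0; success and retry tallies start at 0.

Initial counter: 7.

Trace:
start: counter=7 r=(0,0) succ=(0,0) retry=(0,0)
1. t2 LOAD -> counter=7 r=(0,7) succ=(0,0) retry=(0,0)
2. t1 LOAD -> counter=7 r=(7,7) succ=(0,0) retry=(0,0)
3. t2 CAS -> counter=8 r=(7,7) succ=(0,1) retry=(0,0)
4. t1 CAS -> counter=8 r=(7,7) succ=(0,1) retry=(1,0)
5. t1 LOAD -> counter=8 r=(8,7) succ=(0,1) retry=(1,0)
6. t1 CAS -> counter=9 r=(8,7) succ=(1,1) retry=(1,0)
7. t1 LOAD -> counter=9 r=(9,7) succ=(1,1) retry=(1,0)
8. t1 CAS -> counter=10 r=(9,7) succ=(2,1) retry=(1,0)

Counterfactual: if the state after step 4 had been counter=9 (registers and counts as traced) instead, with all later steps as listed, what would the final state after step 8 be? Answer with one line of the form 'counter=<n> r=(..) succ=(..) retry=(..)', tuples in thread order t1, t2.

state after step 4 := counter=9 r=(7,7) succ=(0,1) retry=(1,0)
5. t1 LOAD -> counter=9 r=(9,7) succ=(0,1) retry=(1,0)
6. t1 CAS -> counter=10 r=(9,7) succ=(1,1) retry=(1,0)
7. t1 LOAD -> counter=10 r=(10,7) succ=(1,1) retry=(1,0)
8. t1 CAS -> counter=11 r=(10,7) succ=(2,1) retry=(1,0)

counter=11 r=(10,7) succ=(2,1) retry=(1,0)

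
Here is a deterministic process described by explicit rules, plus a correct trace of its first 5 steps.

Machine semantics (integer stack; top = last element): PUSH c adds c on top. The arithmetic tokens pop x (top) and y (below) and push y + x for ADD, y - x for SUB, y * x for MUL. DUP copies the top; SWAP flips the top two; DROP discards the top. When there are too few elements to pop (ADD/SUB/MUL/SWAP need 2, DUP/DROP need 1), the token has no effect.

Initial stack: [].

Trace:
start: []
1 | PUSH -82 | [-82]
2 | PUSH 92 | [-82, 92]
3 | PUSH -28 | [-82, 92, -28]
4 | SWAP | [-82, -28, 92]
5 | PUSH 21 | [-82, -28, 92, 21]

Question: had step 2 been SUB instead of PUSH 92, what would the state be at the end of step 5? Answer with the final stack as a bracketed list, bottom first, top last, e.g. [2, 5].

[-28, -82, 21]

(re-executing from step 2 with the substitution; state before step 2: [-82])
2 | SUB | [-82]
3 | PUSH -28 | [-82, -28]
4 | SWAP | [-28, -82]
5 | PUSH 21 | [-28, -82, 21]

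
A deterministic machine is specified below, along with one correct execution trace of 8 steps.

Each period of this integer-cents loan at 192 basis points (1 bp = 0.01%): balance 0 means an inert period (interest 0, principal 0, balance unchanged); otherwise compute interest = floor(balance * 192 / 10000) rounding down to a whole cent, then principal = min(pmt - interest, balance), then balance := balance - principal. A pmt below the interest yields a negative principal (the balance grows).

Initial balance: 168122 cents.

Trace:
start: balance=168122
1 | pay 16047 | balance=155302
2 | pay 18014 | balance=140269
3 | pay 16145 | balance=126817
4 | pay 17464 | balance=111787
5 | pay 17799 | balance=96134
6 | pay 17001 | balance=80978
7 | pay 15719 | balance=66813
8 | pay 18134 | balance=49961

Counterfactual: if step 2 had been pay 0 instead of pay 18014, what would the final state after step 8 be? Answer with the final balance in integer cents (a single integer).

70153

(re-executing from step 2 with the substitution; state before step 2: balance=155302)
2 | pay 0 | balance=158283
3 | pay 16145 | balance=145177
4 | pay 17464 | balance=130500
5 | pay 17799 | balance=115206
6 | pay 17001 | balance=100416
7 | pay 15719 | balance=86624
8 | pay 18134 | balance=70153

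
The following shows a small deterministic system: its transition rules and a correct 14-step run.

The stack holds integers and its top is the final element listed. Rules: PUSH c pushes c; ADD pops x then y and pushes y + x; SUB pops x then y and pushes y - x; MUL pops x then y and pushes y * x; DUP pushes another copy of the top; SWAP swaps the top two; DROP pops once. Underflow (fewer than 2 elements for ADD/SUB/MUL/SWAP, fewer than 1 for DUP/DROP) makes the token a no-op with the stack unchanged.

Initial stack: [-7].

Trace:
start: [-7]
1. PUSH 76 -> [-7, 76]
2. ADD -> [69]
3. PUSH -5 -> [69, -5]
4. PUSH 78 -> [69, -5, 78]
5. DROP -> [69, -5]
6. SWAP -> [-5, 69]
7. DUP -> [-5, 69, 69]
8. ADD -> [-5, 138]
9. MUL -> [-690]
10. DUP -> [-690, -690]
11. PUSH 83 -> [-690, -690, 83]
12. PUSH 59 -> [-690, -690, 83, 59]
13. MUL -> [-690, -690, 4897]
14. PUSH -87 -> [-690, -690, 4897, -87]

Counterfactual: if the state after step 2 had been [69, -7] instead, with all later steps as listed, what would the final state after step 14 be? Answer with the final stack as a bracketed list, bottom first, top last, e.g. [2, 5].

state after step 2 := [69, -7]
3. PUSH -5 -> [69, -7, -5]
4. PUSH 78 -> [69, -7, -5, 78]
5. DROP -> [69, -7, -5]
6. SWAP -> [69, -5, -7]
7. DUP -> [69, -5, -7, -7]
8. ADD -> [69, -5, -14]
9. MUL -> [69, 70]
10. DUP -> [69, 70, 70]
11. PUSH 83 -> [69, 70, 70, 83]
12. PUSH 59 -> [69, 70, 70, 83, 59]
13. MUL -> [69, 70, 70, 4897]
14. PUSH -87 -> [69, 70, 70, 4897, -87]

[69, 70, 70, 4897, -87]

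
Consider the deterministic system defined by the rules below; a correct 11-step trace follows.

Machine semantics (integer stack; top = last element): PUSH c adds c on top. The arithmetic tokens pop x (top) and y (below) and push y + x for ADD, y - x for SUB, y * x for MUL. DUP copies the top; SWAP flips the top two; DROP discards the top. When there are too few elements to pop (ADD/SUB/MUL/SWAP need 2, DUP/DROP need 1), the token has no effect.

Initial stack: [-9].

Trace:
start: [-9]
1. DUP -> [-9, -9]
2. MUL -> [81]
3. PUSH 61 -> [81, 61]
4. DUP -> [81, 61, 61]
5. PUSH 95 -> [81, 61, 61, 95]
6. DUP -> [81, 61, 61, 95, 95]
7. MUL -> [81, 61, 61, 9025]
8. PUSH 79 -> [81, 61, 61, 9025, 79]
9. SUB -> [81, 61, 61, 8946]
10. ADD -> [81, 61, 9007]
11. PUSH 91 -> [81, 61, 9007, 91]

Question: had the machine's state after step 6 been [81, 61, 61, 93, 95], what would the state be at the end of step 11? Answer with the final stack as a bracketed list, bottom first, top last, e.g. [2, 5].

[81, 61, 8817, 91]

state after step 6 := [81, 61, 61, 93, 95]
7. MUL -> [81, 61, 61, 8835]
8. PUSH 79 -> [81, 61, 61, 8835, 79]
9. SUB -> [81, 61, 61, 8756]
10. ADD -> [81, 61, 8817]
11. PUSH 91 -> [81, 61, 8817, 91]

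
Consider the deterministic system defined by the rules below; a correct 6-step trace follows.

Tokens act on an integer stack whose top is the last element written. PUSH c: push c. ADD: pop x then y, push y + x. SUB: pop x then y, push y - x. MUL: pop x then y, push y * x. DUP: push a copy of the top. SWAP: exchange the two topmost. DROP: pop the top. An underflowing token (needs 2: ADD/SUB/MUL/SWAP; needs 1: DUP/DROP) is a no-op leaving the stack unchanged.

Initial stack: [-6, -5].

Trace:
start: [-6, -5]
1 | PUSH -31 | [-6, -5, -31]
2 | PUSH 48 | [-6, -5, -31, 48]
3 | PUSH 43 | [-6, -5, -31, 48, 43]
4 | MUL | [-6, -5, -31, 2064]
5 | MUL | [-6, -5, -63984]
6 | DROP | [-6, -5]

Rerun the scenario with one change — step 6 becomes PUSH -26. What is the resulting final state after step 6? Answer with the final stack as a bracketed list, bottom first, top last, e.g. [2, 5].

(re-executing from step 6 with the substitution; state before step 6: [-6, -5, -63984])
6 | PUSH -26 | [-6, -5, -63984, -26]

[-6, -5, -63984, -26]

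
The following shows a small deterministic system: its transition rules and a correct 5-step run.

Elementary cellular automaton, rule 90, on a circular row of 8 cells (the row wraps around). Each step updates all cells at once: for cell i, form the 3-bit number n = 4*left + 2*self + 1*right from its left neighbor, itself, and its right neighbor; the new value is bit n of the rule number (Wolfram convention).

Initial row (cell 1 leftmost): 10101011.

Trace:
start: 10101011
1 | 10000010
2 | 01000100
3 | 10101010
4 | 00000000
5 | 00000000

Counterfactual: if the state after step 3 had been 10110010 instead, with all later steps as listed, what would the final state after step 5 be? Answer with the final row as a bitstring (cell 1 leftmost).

state after step 3 := 10110010
4 | 00111100
5 | 01100110

01100110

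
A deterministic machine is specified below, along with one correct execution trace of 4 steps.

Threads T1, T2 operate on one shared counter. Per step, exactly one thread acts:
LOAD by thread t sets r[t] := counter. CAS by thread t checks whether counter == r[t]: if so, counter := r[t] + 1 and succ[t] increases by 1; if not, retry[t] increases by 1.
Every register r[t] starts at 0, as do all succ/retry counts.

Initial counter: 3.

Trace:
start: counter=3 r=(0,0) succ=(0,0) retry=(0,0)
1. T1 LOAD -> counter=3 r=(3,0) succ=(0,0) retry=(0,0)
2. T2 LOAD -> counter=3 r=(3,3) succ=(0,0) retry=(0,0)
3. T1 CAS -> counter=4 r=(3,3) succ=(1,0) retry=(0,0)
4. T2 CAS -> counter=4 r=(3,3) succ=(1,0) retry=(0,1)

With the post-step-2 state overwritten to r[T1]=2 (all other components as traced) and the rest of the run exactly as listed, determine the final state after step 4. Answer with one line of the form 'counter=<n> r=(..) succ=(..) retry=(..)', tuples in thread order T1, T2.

state after step 2 := counter=3 r=(2,3) succ=(0,0) retry=(0,0)
3. T1 CAS -> counter=3 r=(2,3) succ=(0,0) retry=(1,0)
4. T2 CAS -> counter=4 r=(2,3) succ=(0,1) retry=(1,0)

counter=4 r=(2,3) succ=(0,1) retry=(1,0)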